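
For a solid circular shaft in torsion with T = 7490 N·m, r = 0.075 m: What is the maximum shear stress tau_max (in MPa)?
Model: a solid circular shaft in torsion, so tau_max = (2·T) / (π·r^3).
Substitute:
  tau_max = (2 × 7490) / (π × 0.075^3)
  tau_max = 1.13 × 10⁷ Pa
Convert: tau_max = 1.13 × 10⁷ Pa = 11.3 MPa
Final answer: tau_max = 11.3 MPa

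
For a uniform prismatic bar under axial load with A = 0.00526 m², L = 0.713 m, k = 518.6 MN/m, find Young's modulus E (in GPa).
Model: a uniform prismatic bar under axial load, so k = (A·E) / L.
Solve for E: E = (k·L) / A.
Convert to SI units:
  k = 518.6 MN/m = 5.186 × 10⁸ N/m
Substitute:
  E = ((5.186 × 10⁸) × 0.713) / 0.00526
  E = 7.03 × 10¹⁰ Pa
Convert: E = 7.03 × 10¹⁰ Pa = 70.3 GPa
Final answer: E = 70.3 GPa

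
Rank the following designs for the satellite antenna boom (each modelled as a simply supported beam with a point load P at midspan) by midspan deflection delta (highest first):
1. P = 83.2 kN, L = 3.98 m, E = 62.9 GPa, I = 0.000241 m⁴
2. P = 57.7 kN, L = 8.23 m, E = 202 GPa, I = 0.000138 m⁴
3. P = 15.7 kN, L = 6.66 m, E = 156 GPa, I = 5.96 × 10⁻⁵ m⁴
Model: a simply supported beam with a point load P at midspan, so delta = (P·L^3) / (48·E·I) (SI units).
  Case 1: delta = (83200 × 3.98^3) / (48 × (6.29 × 10¹⁰) × 0.000241) = 0.007209 m = 7.209 mm
  Case 2: delta = (57700 × 8.23^3) / (48 × (2.02 × 10¹¹) × 0.000138) = 0.02404 m = 24.04 mm
  Case 3: delta = (15700 × 6.66^3) / (48 × (1.56 × 10¹¹) × (5.96 × 10⁻⁵)) = 0.01039 m = 10.39 mm
Ordering: 24.04 mm (case 2) > 10.39 mm (case 3) > 7.209 mm (case 1)
Final answer: 2, 3, 1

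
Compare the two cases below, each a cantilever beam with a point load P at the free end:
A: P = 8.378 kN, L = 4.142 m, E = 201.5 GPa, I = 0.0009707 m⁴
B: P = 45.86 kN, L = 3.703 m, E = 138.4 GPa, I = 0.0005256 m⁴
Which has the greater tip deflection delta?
Model: a cantilever beam with a point load P at the free end, so delta = (P·L^3) / (3·E·I) (SI units).
  A: delta = (8378 × 4.142^3) / (3 × (2.015 × 10¹¹) × 0.0009707) = 0.001015 m = 1.015 mm
  B: delta = (45860 × 3.703^3) / (3 × (1.384 × 10¹¹) × 0.0005256) = 0.01067 m = 10.67 mm
10.67 mm > 1.015 mm, so B is larger.
Final answer: B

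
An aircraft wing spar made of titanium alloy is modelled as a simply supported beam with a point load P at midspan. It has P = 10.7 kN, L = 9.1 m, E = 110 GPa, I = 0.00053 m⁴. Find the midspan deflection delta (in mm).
Model: a simply supported beam with a point load P at midspan, so delta = (P·L^3) / (48·E·I).
Convert to SI units:
  P = 10.7 kN = 10700 N
  E = 110 GPa = 1.1 × 10¹¹ Pa
Substitute:
  delta = (10700 × 9.1^3) / (48 × (1.1 × 10¹¹) × 0.00053)
  delta = 0.002881 m
Convert: delta = 0.002881 m = 2.881 mm
Final answer: delta = 2.881 mm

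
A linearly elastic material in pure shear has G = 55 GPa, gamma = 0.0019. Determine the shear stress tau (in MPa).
Model: a linearly elastic material in pure shear, so tau = G·gamma.
Convert to SI units:
  G = 55 GPa = 5.5 × 10¹⁰ Pa
Substitute:
  tau = (5.5 × 10¹⁰) × 0.0019
  tau = 1.045 × 10⁸ Pa
Convert: tau = 1.045 × 10⁸ Pa = 104.5 MPa
Final answer: tau = 104.5 MPa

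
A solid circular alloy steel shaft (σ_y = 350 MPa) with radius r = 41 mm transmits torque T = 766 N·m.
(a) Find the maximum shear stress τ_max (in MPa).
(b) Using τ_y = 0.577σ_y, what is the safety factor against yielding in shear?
(a) For a solid circular shaft, τ_max = T·r/J with J = π·r^4/2, i.e. τ_max = 2·T / (π·r^3). Convert r = 41 mm = 0.041 m.
  τ_max = (2 × 766) / (π × 0.041^3) = 7.076 × 10⁶ Pa = 7.076 MPa
(b) τ_y = 0.577 × 350 = 201.95 MPa
  SF = τ_y/τ_max = 201.95 / 7.076 = 28.54
Final answer: (a) τ_max = 7.076 MPa, (b) SF = 28.54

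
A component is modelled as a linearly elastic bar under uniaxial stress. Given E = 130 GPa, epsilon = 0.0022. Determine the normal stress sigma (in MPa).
Model: a linearly elastic bar under uniaxial stress, so sigma = E·epsilon.
Convert to SI units:
  E = 130 GPa = 1.3 × 10¹¹ Pa
Substitute:
  sigma = (1.3 × 10¹¹) × 0.0022
  sigma = 2.86 × 10⁸ Pa
Convert: sigma = 2.86 × 10⁸ Pa = 286 MPa
Final answer: sigma = 286 MPa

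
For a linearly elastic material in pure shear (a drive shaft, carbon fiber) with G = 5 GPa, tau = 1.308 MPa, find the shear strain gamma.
Model: a linearly elastic material in pure shear, so tau = G·gamma.
Solve for gamma: gamma = tau / G.
Convert to SI units:
  G = 5 GPa = 5 × 10⁹ Pa
  tau = 1.308 MPa = 1.308 × 10⁶ Pa
Substitute:
  gamma = (1.308 × 10⁶) / (5 × 10⁹)
  gamma = 0.0002616
Final answer: gamma = 0.0002616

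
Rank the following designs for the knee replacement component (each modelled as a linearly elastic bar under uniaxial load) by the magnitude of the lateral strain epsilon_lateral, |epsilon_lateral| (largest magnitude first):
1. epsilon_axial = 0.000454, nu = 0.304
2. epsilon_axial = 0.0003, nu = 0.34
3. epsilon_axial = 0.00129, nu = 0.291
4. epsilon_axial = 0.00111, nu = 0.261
Model: a linearly elastic bar under uniaxial load, so epsilon_lateral = -nu·epsilon_axial (SI units).
  Case 1: epsilon_lateral = -(0.304 × 0.000454) = -0.000138
  Case 2: epsilon_lateral = -(0.34 × 0.0003) = -0.000102
  Case 3: epsilon_lateral = -(0.291 × 0.00129) = -0.0003754
  Case 4: epsilon_lateral = -(0.261 × 0.00111) = -0.0002897
Ordering by |epsilon_lateral|: 0.0003754 (case 3) > 0.0002897 (case 4) > 0.000138 (case 1) > 0.000102 (case 2)
Final answer: 3, 4, 1, 2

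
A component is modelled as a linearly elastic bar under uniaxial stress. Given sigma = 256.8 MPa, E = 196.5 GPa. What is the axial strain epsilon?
Model: a linearly elastic bar under uniaxial stress, so epsilon = sigma / E.
Convert to SI units:
  sigma = 256.8 MPa = 2.568 × 10⁸ Pa
  E = 196.5 GPa = 1.965 × 10¹¹ Pa
Substitute:
  epsilon = (2.568 × 10⁸) / (1.965 × 10¹¹)
  epsilon = 0.001307
Final answer: epsilon = 0.001307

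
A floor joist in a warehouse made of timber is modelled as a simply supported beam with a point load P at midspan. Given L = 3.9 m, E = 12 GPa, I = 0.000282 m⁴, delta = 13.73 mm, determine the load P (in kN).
Model: a simply supported beam with a point load P at midspan, so delta = (P·L^3) / (48·E·I).
Solve for P: P = (48·delta·E·I) / L^3.
Convert to SI units:
  E = 12 GPa = 1.2 × 10¹⁰ Pa
  delta = 13.73 mm = 0.01373 m
Substitute:
  P = (48 × 0.01373 × (1.2 × 10¹⁰) × 0.000282) / 3.9^3
  P = 37600 N
Convert: P = 37600 N = 37.6 kN
Final answer: P = 37.6 kN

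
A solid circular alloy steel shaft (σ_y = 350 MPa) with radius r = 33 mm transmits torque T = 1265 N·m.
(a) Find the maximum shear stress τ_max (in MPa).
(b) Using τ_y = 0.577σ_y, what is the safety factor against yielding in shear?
(a) For a solid circular shaft, τ_max = T·r/J with J = π·r^4/2, i.e. τ_max = 2·T / (π·r^3). Convert r = 33 mm = 0.033 m.
  τ_max = (2 × 1265) / (π × 0.033^3) = 2.241 × 10⁷ Pa = 22.41 MPa
(b) τ_y = 0.577 × 350 = 201.95 MPa
  SF = τ_y/τ_max = 201.95 / 22.41 = 9.012
Final answer: (a) τ_max = 22.41 MPa, (b) SF = 9.012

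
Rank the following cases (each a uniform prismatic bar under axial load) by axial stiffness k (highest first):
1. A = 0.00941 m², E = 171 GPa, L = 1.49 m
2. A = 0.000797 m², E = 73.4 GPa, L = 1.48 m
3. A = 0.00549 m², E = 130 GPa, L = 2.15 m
Model: a uniform prismatic bar under axial load, so k = (A·E) / L (SI units).
  Case 1: k = (0.00941 × (1.71 × 10¹¹)) / 1.49 = 1.08 × 10⁹ N/m = 1080 MN/m
  Case 2: k = (0.000797 × (7.34 × 10¹⁰)) / 1.48 = 3.953 × 10⁷ N/m = 39.53 MN/m
  Case 3: k = (0.00549 × (1.3 × 10¹¹)) / 2.15 = 3.32 × 10⁸ N/m = 332 MN/m
Ordering: 1080 MN/m (case 1) > 332 MN/m (case 3) > 39.53 MN/m (case 2)
Final answer: 1, 3, 2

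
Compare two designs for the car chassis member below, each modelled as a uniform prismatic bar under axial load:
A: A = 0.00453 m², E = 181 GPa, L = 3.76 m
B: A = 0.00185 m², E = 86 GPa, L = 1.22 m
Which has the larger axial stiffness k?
Model: a uniform prismatic bar under axial load, so k = (A·E) / L (SI units).
  A: k = (0.00453 × (1.81 × 10¹¹)) / 3.76 = 2.181 × 10⁸ N/m = 218.1 MN/m
  B: k = (0.00185 × (8.6 × 10¹⁰)) / 1.22 = 1.304 × 10⁸ N/m = 130.4 MN/m
218.1 MN/m > 130.4 MN/m, so A is larger.
Final answer: A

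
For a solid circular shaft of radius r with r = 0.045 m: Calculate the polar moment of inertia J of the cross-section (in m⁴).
Model: a solid circular shaft of radius r, so J = (π·r^4) / 2.
Substitute:
  J = (π × 0.045^4) / 2
  J = 6.441 × 10⁻⁶ m⁴
Final answer: J = 6.441 × 10⁻⁶ m⁴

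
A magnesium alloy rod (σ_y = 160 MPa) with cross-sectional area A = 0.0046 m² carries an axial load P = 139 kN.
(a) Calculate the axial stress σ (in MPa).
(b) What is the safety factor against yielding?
(a) Axial stress σ = P/A. Convert P = 139 kN = 139000 N.
  σ = 139000 / 0.0046 = 3.022 × 10⁷ Pa = 30.22 MPa
(b) Safety factor SF = σ_y/σ = 160 / 30.22 = 5.295
Final answer: (a) σ = 30.22 MPa, (b) SF = 5.295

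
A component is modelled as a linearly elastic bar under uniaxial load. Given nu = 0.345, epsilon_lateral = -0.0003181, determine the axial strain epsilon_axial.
Model: a linearly elastic bar under uniaxial load, so epsilon_lateral = -nu·epsilon_axial.
Solve for epsilon_axial: epsilon_axial = -epsilon_lateral / nu.
Substitute:
  epsilon_axial = -(-0.0003181) / 0.345
  epsilon_axial = 0.000922
Final answer: epsilon_axial = 0.000922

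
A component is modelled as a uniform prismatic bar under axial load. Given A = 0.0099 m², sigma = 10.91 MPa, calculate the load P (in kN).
Model: a uniform prismatic bar under axial load, so sigma = P / A.
Solve for P: P = sigma·A.
Convert to SI units:
  sigma = 10.91 MPa = 1.091 × 10⁷ Pa
Substitute:
  P = (1.091 × 10⁷) × 0.0099
  P = 108000 N
Convert: P = 108000 N = 108 kN
Final answer: P = 108 kN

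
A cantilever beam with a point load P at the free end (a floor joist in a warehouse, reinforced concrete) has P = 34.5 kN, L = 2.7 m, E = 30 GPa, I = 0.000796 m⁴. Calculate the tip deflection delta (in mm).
Model: a cantilever beam with a point load P at the free end, so delta = (P·L^3) / (3·E·I).
Convert to SI units:
  P = 34.5 kN = 34500 N
  E = 30 GPa = 3 × 10¹⁰ Pa
Substitute:
  delta = (34500 × 2.7^3) / (3 × (3 × 10¹⁰) × 0.000796)
  delta = 0.009479 m
Convert: delta = 0.009479 m = 9.479 mm
Final answer: delta = 9.479 mm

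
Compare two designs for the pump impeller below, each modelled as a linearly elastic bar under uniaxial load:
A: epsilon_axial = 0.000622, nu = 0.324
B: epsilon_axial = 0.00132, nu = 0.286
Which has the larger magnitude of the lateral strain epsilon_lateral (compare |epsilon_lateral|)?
Model: a linearly elastic bar under uniaxial load, so epsilon_lateral = -nu·epsilon_axial (SI units).
  A: epsilon_lateral = -(0.324 × 0.000622) = -0.0002015
  B: epsilon_lateral = -(0.286 × 0.00132) = -0.0003775
|epsilon_lateral|: A = 0.0002015, B = 0.0003775, so B is larger in magnitude.
Final answer: B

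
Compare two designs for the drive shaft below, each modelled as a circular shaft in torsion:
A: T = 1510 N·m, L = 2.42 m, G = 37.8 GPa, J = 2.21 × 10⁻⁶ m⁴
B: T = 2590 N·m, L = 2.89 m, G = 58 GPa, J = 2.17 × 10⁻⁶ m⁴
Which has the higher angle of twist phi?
Model: a circular shaft in torsion, so phi = (T·L) / (G·J) (SI units).
  A: phi = (1510 × 2.42) / ((3.78 × 10¹⁰) × (2.21 × 10⁻⁶)) = 0.04374 rad = 2.506°
  B: phi = (2590 × 2.89) / ((5.8 × 10¹⁰) × (2.17 × 10⁻⁶)) = 0.05947 rad = 3.407°
3.407° > 2.506°, so B is larger.
Final answer: B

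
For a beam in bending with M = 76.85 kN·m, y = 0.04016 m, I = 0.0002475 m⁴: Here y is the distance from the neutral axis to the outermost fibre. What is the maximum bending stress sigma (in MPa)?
Model: a beam in bending, so sigma = (M·y) / I.
Convert to SI units:
  M = 76.85 kN·m = 76850 N·m
Substitute:
  sigma = (76850 × 0.04016) / 0.0002475
  sigma = 1.247 × 10⁷ Pa
Convert: sigma = 1.247 × 10⁷ Pa = 12.47 MPa
Final answer: sigma = 12.47 MPa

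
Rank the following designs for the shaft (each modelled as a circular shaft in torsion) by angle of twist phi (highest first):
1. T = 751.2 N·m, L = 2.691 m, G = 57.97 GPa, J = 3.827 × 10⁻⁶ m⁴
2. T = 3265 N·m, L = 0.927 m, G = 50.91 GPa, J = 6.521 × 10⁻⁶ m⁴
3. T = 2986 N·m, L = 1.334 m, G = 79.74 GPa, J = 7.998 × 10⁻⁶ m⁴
Model: a circular shaft in torsion, so phi = (T·L) / (G·J) (SI units).
  Case 1: phi = (751.2 × 2.691) / ((5.797 × 10¹⁰) × (3.827 × 10⁻⁶)) = 0.009112 rad = 0.5221°
  Case 2: phi = (3265 × 0.927) / ((5.091 × 10¹⁰) × (6.521 × 10⁻⁶)) = 0.009117 rad = 0.5224°
  Case 3: phi = (2986 × 1.334) / ((7.974 × 10¹⁰) × (7.998 × 10⁻⁶)) = 0.006246 rad = 0.3579°
Ordering: 0.5224° (case 2) > 0.5221° (case 1) > 0.3579° (case 3)
Final answer: 2, 1, 3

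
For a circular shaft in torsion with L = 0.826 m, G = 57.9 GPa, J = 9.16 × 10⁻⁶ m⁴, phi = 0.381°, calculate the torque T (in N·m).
Model: a circular shaft in torsion, so phi = (T·L) / (G·J).
Solve for T: T = (phi·G·J) / L.
Convert to SI units:
  G = 57.9 GPa = 5.79 × 10¹⁰ Pa
  phi = 0.381° = 0.00665 rad
Substitute:
  T = (0.00665 × (5.79 × 10¹⁰) × (9.16 × 10⁻⁶)) / 0.826
  T = 4270 N·m
Final answer: T = 4270 N·m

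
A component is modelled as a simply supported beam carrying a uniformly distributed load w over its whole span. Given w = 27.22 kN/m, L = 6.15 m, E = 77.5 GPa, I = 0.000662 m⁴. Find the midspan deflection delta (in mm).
Model: a simply supported beam carrying a uniformly distributed load w over its whole span, so delta = (5·w·L^4) / (384·E·I).
Convert to SI units:
  w = 27.22 kN/m = 27220 N/m
  E = 77.5 GPa = 7.75 × 10¹⁰ Pa
Substitute:
  delta = (5 × 27220 × 6.15^4) / (384 × (7.75 × 10¹⁰) × 0.000662)
  delta = 0.009883 m
Convert: delta = 0.009883 m = 9.883 mm
Final answer: delta = 9.883 mm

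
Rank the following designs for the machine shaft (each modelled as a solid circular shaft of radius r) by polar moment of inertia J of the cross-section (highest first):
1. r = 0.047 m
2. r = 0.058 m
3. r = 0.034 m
Model: a solid circular shaft of radius r, so J = (π·r^4) / 2 (SI units).
  Case 1: J = (π × 0.047^4) / 2 = 7.665 × 10⁻⁶ m⁴
  Case 2: J = (π × 0.058^4) / 2 = 1.778 × 10⁻⁵ m⁴
  Case 3: J = (π × 0.034^4) / 2 = 2.099 × 10⁻⁶ m⁴
Ordering: 1.778 × 10⁻⁵ m⁴ (case 2) > 7.665 × 10⁻⁶ m⁴ (case 1) > 2.099 × 10⁻⁶ m⁴ (case 3)
Final answer: 2, 1, 3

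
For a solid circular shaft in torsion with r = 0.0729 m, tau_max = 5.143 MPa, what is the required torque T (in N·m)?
Model: a solid circular shaft in torsion, so tau_max = (2·T) / (π·r^3).
Solve for T: T = (π·tau_max·r^3) / 2.
Convert to SI units:
  tau_max = 5.143 MPa = 5.143 × 10⁶ Pa
Substitute:
  T = (π × (5.143 × 10⁶) × 0.0729^3) / 2
  T = 3130 N·m
Final answer: T = 3130 N·m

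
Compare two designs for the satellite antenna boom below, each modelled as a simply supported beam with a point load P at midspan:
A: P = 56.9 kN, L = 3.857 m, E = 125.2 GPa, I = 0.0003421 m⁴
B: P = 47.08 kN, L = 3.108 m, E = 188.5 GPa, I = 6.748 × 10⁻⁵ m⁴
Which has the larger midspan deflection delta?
Model: a simply supported beam with a point load P at midspan, so delta = (P·L^3) / (48·E·I) (SI units).
  A: delta = (56900 × 3.857^3) / (48 × (1.252 × 10¹¹) × 0.0003421) = 0.001588 m = 1.588 mm
  B: delta = (47080 × 3.108^3) / (48 × (1.885 × 10¹¹) × (6.748 × 10⁻⁵)) = 0.002315 m = 2.315 mm
2.315 mm > 1.588 mm, so B is larger.
Final answer: B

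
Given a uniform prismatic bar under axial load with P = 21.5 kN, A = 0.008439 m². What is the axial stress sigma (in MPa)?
Model: a uniform prismatic bar under axial load, so sigma = P / A.
Convert to SI units:
  P = 21.5 kN = 21500 N
Substitute:
  sigma = 21500 / 0.008439
  sigma = 2.548 × 10⁶ Pa
Convert: sigma = 2.548 × 10⁶ Pa = 2.548 MPa
Final answer: sigma = 2.548 MPa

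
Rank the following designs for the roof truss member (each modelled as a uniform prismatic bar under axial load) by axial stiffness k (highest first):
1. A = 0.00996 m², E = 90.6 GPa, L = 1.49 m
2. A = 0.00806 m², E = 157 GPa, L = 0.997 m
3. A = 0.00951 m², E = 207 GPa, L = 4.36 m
Model: a uniform prismatic bar under axial load, so k = (A·E) / L (SI units).
  Case 1: k = (0.00996 × (9.06 × 10¹⁰)) / 1.49 = 6.056 × 10⁸ N/m = 605.6 MN/m
  Case 2: k = (0.00806 × (1.57 × 10¹¹)) / 0.997 = 1.269 × 10⁹ N/m = 1269 MN/m
  Case 3: k = (0.00951 × (2.07 × 10¹¹)) / 4.36 = 4.515 × 10⁸ N/m = 451.5 MN/m
Ordering: 1269 MN/m (case 2) > 605.6 MN/m (case 1) > 451.5 MN/m (case 3)
Final answer: 2, 1, 3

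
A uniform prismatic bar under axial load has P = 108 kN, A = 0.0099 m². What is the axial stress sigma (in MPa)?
Model: a uniform prismatic bar under axial load, so sigma = P / A.
Convert to SI units:
  P = 108 kN = 108000 N
Substitute:
  sigma = 108000 / 0.0099
  sigma = 1.091 × 10⁷ Pa
Convert: sigma = 1.091 × 10⁷ Pa = 10.91 MPa
Final answer: sigma = 10.91 MPa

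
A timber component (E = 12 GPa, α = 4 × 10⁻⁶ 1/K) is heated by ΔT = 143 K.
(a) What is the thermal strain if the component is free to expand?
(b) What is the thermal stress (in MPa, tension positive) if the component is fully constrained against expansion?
(a) Free thermal strain ε_th = α·ΔT = (4 × 10⁻⁶) × 143 = 0.000572
(b) Fully constrained, the expansion is suppressed, so σ = -E·α·ΔT. Convert E = 12 GPa = 1.2 × 10¹⁰ Pa.
  σ = -(1.2 × 10¹⁰) × (4 × 10⁻⁶) × 143 = -6.864 × 10⁶ Pa = -6.864 MPa (compressive)
Final answer: (a) ε_th = 0.000572, (b) σ = -6.864 MPa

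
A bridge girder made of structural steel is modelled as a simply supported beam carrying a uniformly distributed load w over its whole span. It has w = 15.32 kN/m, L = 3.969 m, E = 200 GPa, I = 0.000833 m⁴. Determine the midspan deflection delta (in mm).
Model: a simply supported beam carrying a uniformly distributed load w over its whole span, so delta = (5·w·L^4) / (384·E·I).
Convert to SI units:
  w = 15.32 kN/m = 15320 N/m
  E = 200 GPa = 2 × 10¹¹ Pa
Substitute:
  delta = (5 × 15320 × 3.969^4) / (384 × (2 × 10¹¹) × 0.000833)
  delta = 0.0002971 m
Convert: delta = 0.0002971 m = 0.2971 mm
Final answer: delta = 0.2971 mm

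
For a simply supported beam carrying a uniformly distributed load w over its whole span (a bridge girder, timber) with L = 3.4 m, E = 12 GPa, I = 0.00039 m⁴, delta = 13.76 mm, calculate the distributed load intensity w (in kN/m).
Model: a simply supported beam carrying a uniformly distributed load w over its whole span, so delta = (5·w·L^4) / (384·E·I).
Solve for w: w = (384·delta·E·I) / (5·L^4).
Convert to SI units:
  E = 12 GPa = 1.2 × 10¹⁰ Pa
  delta = 13.76 mm = 0.01376 m
Substitute:
  w = (384 × 0.01376 × (1.2 × 10¹⁰) × 0.00039) / (5 × 3.4^4)
  w = 37010 N/m
Convert: w = 37010 N/m = 37.01 kN/m
Final answer: w = 37.01 kN/m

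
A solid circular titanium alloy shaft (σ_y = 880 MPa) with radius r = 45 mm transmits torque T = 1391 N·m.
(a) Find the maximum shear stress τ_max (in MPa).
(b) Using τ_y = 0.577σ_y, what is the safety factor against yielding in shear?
(a) For a solid circular shaft, τ_max = T·r/J with J = π·r^4/2, i.e. τ_max = 2·T / (π·r^3). Convert r = 45 mm = 0.045 m.
  τ_max = (2 × 1391) / (π × 0.045^3) = 9.718 × 10⁶ Pa = 9.718 MPa
(b) τ_y = 0.577 × 880 = 507.76 MPa
  SF = τ_y/τ_max = 507.76 / 9.718 = 52.25
Final answer: (a) τ_max = 9.718 MPa, (b) SF = 52.25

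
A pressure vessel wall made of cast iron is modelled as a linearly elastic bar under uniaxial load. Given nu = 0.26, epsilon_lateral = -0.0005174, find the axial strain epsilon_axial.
Model: a linearly elastic bar under uniaxial load, so epsilon_lateral = -nu·epsilon_axial.
Solve for epsilon_axial: epsilon_axial = -epsilon_lateral / nu.
Substitute:
  epsilon_axial = -(-0.0005174) / 0.26
  epsilon_axial = 0.00199
Final answer: epsilon_axial = 0.00199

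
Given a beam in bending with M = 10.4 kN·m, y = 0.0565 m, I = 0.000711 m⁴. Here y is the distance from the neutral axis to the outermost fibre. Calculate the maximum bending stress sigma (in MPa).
Model: a beam in bending, so sigma = (M·y) / I.
Convert to SI units:
  M = 10.4 kN·m = 10400 N·m
Substitute:
  sigma = (10400 × 0.0565) / 0.000711
  sigma = 826400 Pa
Convert: sigma = 826400 Pa = 0.8264 MPa
Final answer: sigma = 0.8264 MPa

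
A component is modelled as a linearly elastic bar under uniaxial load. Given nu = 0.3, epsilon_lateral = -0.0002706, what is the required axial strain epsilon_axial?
Model: a linearly elastic bar under uniaxial load, so epsilon_lateral = -nu·epsilon_axial.
Solve for epsilon_axial: epsilon_axial = -epsilon_lateral / nu.
Substitute:
  epsilon_axial = -(-0.0002706) / 0.3
  epsilon_axial = 0.000902
Final answer: epsilon_axial = 0.000902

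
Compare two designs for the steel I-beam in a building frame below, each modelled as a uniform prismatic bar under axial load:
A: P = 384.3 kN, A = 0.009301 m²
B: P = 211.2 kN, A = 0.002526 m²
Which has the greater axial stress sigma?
Model: a uniform prismatic bar under axial load, so sigma = P / A (SI units).
  A: sigma = 384300 / 0.009301 = 4.132 × 10⁷ Pa = 41.32 MPa
  B: sigma = 211200 / 0.002526 = 8.361 × 10⁷ Pa = 83.61 MPa
83.61 MPa > 41.32 MPa, so B is larger.
Final answer: B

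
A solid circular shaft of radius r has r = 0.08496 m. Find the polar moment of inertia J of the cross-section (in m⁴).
Model: a solid circular shaft of radius r, so J = (π·r^4) / 2.
Substitute:
  J = (π × 0.08496^4) / 2
  J = 8.184 × 10⁻⁵ m⁴
Final answer: J = 8.184 × 10⁻⁵ m⁴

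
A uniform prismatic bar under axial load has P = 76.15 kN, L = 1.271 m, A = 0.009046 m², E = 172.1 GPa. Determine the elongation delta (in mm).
Model: a uniform prismatic bar under axial load, so delta = (P·L) / (A·E).
Convert to SI units:
  P = 76.15 kN = 76150 N
  E = 172.1 GPa = 1.721 × 10¹¹ Pa
Substitute:
  delta = (76150 × 1.271) / (0.009046 × (1.721 × 10¹¹))
  delta = 6.217 × 10⁻⁵ m
Convert: delta = 6.217 × 10⁻⁵ m = 0.06217 mm
Final answer: delta = 0.06217 mm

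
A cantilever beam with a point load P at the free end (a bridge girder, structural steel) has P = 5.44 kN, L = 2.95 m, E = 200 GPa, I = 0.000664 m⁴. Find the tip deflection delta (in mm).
Model: a cantilever beam with a point load P at the free end, so delta = (P·L^3) / (3·E·I).
Convert to SI units:
  P = 5.44 kN = 5440 N
  E = 200 GPa = 2 × 10¹¹ Pa
Substitute:
  delta = (5440 × 2.95^3) / (3 × (2 × 10¹¹) × 0.000664)
  delta = 0.0003505 m
Convert: delta = 0.0003505 m = 0.3505 mm
Final answer: delta = 0.3505 mm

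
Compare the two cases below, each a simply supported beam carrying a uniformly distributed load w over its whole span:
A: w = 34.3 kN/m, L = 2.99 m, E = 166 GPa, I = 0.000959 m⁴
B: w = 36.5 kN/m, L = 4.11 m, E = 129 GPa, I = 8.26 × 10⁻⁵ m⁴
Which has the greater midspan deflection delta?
Model: a simply supported beam carrying a uniformly distributed load w over its whole span, so delta = (5·w·L^4) / (384·E·I) (SI units).
  A: delta = (5 × 34300 × 2.99^4) / (384 × (1.66 × 10¹¹) × 0.000959) = 0.0002242 m = 0.2242 mm
  B: delta = (5 × 36500 × 4.11^4) / (384 × (1.29 × 10¹¹) × (8.26 × 10⁻⁵)) = 0.01273 m = 12.73 mm
12.73 mm > 0.2242 mm, so B is larger.
Final answer: B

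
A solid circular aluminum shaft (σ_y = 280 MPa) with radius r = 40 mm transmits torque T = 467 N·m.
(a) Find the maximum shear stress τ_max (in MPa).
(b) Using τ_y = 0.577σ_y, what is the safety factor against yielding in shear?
(a) For a solid circular shaft, τ_max = T·r/J with J = π·r^4/2, i.e. τ_max = 2·T / (π·r^3). Convert r = 40 mm = 0.04 m.
  τ_max = (2 × 467) / (π × 0.04^3) = 4.645 × 10⁶ Pa = 4.645 MPa
(b) τ_y = 0.577 × 280 = 161.56 MPa
  SF = τ_y/τ_max = 161.56 / 4.645 = 34.78
Final answer: (a) τ_max = 4.645 MPa, (b) SF = 34.78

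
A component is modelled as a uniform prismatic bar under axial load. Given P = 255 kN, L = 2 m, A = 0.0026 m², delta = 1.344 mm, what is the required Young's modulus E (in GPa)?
Model: a uniform prismatic bar under axial load, so delta = (P·L) / (A·E).
Solve for E: E = (P·L) / (delta·A).
Convert to SI units:
  P = 255 kN = 255000 N
  delta = 1.344 mm = 0.001344 m
Substitute:
  E = (255000 × 2) / (0.001344 × 0.0026)
  E = 1.459 × 10¹¹ Pa
Convert: E = 1.459 × 10¹¹ Pa = 145.9 GPa
Final answer: E = 145.9 GPa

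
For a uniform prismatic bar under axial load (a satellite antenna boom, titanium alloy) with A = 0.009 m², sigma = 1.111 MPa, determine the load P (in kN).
Model: a uniform prismatic bar under axial load, so sigma = P / A.
Solve for P: P = sigma·A.
Convert to SI units:
  sigma = 1.111 MPa = 1.111 × 10⁶ Pa
Substitute:
  P = (1.111 × 10⁶) × 0.009
  P = 9999 N
Convert: P = 9999 N = 9.999 kN
Final answer: P = 9.999 kN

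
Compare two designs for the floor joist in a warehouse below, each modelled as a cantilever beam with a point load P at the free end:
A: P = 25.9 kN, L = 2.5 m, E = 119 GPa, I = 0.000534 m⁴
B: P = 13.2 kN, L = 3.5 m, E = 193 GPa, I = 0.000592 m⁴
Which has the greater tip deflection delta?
Model: a cantilever beam with a point load P at the free end, so delta = (P·L^3) / (3·E·I) (SI units).
  A: delta = (25900 × 2.5^3) / (3 × (1.19 × 10¹¹) × 0.000534) = 0.002123 m = 2.123 mm
  B: delta = (13200 × 3.5^3) / (3 × (1.93 × 10¹¹) × 0.000592) = 0.001651 m = 1.651 mm
2.123 mm > 1.651 mm, so A is larger.
Final answer: A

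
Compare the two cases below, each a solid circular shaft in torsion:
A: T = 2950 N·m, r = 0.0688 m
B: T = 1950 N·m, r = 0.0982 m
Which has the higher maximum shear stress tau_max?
Model: a solid circular shaft in torsion, so tau_max = (2·T) / (π·r^3) (SI units).
  A: tau_max = (2 × 2950) / (π × 0.0688^3) = 5.767 × 10⁶ Pa = 5.767 MPa
  B: tau_max = (2 × 1950) / (π × 0.0982^3) = 1.311 × 10⁶ Pa = 1.311 MPa
5.767 MPa > 1.311 MPa, so A is larger.
Final answer: A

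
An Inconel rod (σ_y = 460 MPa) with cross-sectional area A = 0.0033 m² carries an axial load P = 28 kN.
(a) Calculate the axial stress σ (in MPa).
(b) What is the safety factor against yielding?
(a) Axial stress σ = P/A. Convert P = 28 kN = 28000 N.
  σ = 28000 / 0.0033 = 8.485 × 10⁶ Pa = 8.485 MPa
(b) Safety factor SF = σ_y/σ = 460 / 8.485 = 54.21
Final answer: (a) σ = 8.485 MPa, (b) SF = 54.21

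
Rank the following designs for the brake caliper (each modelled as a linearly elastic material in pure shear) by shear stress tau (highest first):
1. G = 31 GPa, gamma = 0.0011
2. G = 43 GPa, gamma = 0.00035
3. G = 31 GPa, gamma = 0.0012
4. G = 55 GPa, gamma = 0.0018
Model: a linearly elastic material in pure shear, so tau = G·gamma (SI units).
  Case 1: tau = (3.1 × 10¹⁰) × 0.0011 = 3.41 × 10⁷ Pa = 34.1 MPa
  Case 2: tau = (4.3 × 10¹⁰) × 0.00035 = 1.505 × 10⁷ Pa = 15.05 MPa
  Case 3: tau = (3.1 × 10¹⁰) × 0.0012 = 3.72 × 10⁷ Pa = 37.2 MPa
  Case 4: tau = (5.5 × 10¹⁰) × 0.0018 = 9.9 × 10⁷ Pa = 99 MPa
Ordering: 99 MPa (case 4) > 37.2 MPa (case 3) > 34.1 MPa (case 1) > 15.05 MPa (case 2)
Final answer: 4, 3, 1, 2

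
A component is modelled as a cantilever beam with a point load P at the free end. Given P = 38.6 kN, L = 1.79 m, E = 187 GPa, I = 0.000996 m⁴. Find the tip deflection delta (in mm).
Model: a cantilever beam with a point load P at the free end, so delta = (P·L^3) / (3·E·I).
Convert to SI units:
  P = 38.6 kN = 38600 N
  E = 187 GPa = 1.87 × 10¹¹ Pa
Substitute:
  delta = (38600 × 1.79^3) / (3 × (1.87 × 10¹¹) × 0.000996)
  delta = 0.0003962 m
Convert: delta = 0.0003962 m = 0.3962 mm
Final answer: delta = 0.3962 mm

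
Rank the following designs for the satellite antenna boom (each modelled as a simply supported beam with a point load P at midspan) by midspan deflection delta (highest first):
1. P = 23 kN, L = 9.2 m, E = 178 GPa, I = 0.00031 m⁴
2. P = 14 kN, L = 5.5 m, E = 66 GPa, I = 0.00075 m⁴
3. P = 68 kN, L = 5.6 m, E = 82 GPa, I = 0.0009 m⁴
Model: a simply supported beam with a point load P at midspan, so delta = (P·L^3) / (48·E·I) (SI units).
  Case 1: delta = (23000 × 9.2^3) / (48 × (1.78 × 10¹¹) × 0.00031) = 0.006762 m = 6.762 mm
  Case 2: delta = (14000 × 5.5^3) / (48 × (6.6 × 10¹⁰) × 0.00075) = 0.0009803 m = 0.9803 mm
  Case 3: delta = (68000 × 5.6^3) / (48 × (8.2 × 10¹⁰) × 0.0009) = 0.003371 m = 3.371 mm
Ordering: 6.762 mm (case 1) > 3.371 mm (case 3) > 0.9803 mm (case 2)
Final answer: 1, 3, 2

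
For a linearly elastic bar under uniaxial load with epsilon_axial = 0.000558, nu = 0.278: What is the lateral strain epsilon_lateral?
Model: a linearly elastic bar under uniaxial load, so epsilon_lateral = -nu·epsilon_axial.
Substitute:
  epsilon_lateral = -(0.278 × 0.000558)
  epsilon_lateral = -0.0001551
Final answer: epsilon_lateral = -0.0001551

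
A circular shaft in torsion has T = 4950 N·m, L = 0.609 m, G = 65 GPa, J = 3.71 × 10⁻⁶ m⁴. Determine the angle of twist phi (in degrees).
Model: a circular shaft in torsion, so phi = (T·L) / (G·J).
Convert to SI units:
  G = 65 GPa = 6.5 × 10¹⁰ Pa
Substitute:
  phi = (4950 × 0.609) / ((6.5 × 10¹⁰) × (3.71 × 10⁻⁶))
  phi = 0.0125 rad
Convert to degrees: phi = 0.0125 × 180/π = 0.7162°
Final answer: phi = 0.7162°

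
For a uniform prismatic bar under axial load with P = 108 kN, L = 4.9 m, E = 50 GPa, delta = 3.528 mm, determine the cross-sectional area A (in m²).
Model: a uniform prismatic bar under axial load, so delta = (P·L) / (A·E).
Solve for A: A = (P·L) / (delta·E).
Convert to SI units:
  P = 108 kN = 108000 N
  E = 50 GPa = 5 × 10¹⁰ Pa
  delta = 3.528 mm = 0.003528 m
Substitute:
  A = (108000 × 4.9) / (0.003528 × (5 × 10¹⁰))
  A = 0.003 m²
Final answer: A = 0.003 m²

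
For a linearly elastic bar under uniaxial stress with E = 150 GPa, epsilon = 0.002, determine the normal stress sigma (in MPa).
Model: a linearly elastic bar under uniaxial stress, so epsilon = sigma / E.
Solve for sigma: sigma = epsilon·E.
Convert to SI units:
  E = 150 GPa = 1.5 × 10¹¹ Pa
Substitute:
  sigma = 0.002 × (1.5 × 10¹¹)
  sigma = 3 × 10⁸ Pa
Convert: sigma = 3 × 10⁸ Pa = 300 MPa
Final answer: sigma = 300 MPa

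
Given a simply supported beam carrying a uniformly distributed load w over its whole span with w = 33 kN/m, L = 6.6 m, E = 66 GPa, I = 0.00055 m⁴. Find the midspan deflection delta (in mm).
Model: a simply supported beam carrying a uniformly distributed load w over its whole span, so delta = (5·w·L^4) / (384·E·I).
Convert to SI units:
  w = 33 kN/m = 33000 N/m
  E = 66 GPa = 6.6 × 10¹⁰ Pa
Substitute:
  delta = (5 × 33000 × 6.6^4) / (384 × (6.6 × 10¹⁰) × 0.00055)
  delta = 0.02246 m
Convert: delta = 0.02246 m = 22.46 mm
Final answer: delta = 22.46 mm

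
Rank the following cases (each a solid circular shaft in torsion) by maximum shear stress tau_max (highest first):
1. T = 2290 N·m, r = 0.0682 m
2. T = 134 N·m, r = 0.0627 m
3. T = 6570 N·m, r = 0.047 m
Model: a solid circular shaft in torsion, so tau_max = (2·T) / (π·r^3) (SI units).
  Case 1: tau_max = (2 × 2290) / (π × 0.0682^3) = 4.596 × 10⁶ Pa = 4.596 MPa
  Case 2: tau_max = (2 × 134) / (π × 0.0627^3) = 346100 Pa = 0.3461 MPa
  Case 3: tau_max = (2 × 6570) / (π × 0.047^3) = 4.029 × 10⁷ Pa = 40.29 MPa
Ordering: 40.29 MPa (case 3) > 4.596 MPa (case 1) > 0.3461 MPa (case 2)
Final answer: 3, 1, 2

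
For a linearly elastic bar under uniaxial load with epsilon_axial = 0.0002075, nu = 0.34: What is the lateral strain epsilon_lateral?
Model: a linearly elastic bar under uniaxial load, so epsilon_lateral = -nu·epsilon_axial.
Substitute:
  epsilon_lateral = -(0.34 × 0.0002075)
  epsilon_lateral = -7.055 × 10⁻⁵
Final answer: epsilon_lateral = -7.055 × 10⁻⁵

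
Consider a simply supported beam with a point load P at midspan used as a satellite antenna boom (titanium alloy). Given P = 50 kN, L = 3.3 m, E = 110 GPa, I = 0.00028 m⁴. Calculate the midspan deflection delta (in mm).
Model: a simply supported beam with a point load P at midspan, so delta = (P·L^3) / (48·E·I).
Convert to SI units:
  P = 50 kN = 50000 N
  E = 110 GPa = 1.1 × 10¹¹ Pa
Substitute:
  delta = (50000 × 3.3^3) / (48 × (1.1 × 10¹¹) × 0.00028)
  delta = 0.001215 m
Convert: delta = 0.001215 m = 1.215 mm
Final answer: delta = 1.215 mm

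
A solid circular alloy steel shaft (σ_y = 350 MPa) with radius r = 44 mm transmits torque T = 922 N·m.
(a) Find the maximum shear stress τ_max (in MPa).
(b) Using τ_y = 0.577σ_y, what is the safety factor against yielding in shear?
(a) For a solid circular shaft, τ_max = T·r/J with J = π·r^4/2, i.e. τ_max = 2·T / (π·r^3). Convert r = 44 mm = 0.044 m.
  τ_max = (2 × 922) / (π × 0.044^3) = 6.891 × 10⁶ Pa = 6.891 MPa
(b) τ_y = 0.577 × 350 = 201.95 MPa
  SF = τ_y/τ_max = 201.95 / 6.891 = 29.31
Final answer: (a) τ_max = 6.891 MPa, (b) SF = 29.31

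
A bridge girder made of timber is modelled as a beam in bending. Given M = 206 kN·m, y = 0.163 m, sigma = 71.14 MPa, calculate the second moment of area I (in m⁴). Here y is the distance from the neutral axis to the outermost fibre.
Model: a beam in bending, so sigma = (M·y) / I.
Solve for I: I = (M·y) / sigma.
Convert to SI units:
  M = 206 kN·m = 206000 N·m
  sigma = 71.14 MPa = 7.114 × 10⁷ Pa
Substitute:
  I = (206000 × 0.163) / (7.114 × 10⁷)
  I = 0.000472 m⁴
Final answer: I = 0.000472 m⁴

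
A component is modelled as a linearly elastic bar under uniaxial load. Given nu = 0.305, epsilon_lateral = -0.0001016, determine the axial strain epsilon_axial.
Model: a linearly elastic bar under uniaxial load, so epsilon_lateral = -nu·epsilon_axial.
Solve for epsilon_axial: epsilon_axial = -epsilon_lateral / nu.
Substitute:
  epsilon_axial = -(-0.0001016) / 0.305
  epsilon_axial = 0.0003331
Final answer: epsilon_axial = 0.0003331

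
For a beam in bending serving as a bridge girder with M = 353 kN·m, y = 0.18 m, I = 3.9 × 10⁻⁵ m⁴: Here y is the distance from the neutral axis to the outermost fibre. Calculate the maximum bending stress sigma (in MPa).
Model: a beam in bending, so sigma = (M·y) / I.
Convert to SI units:
  M = 353 kN·m = 353000 N·m
Substitute:
  sigma = (353000 × 0.18) / (3.9 × 10⁻⁵)
  sigma = 1.629 × 10⁹ Pa
Convert: sigma = 1.629 × 10⁹ Pa = 1629 MPa
Final answer: sigma = 1629 MPa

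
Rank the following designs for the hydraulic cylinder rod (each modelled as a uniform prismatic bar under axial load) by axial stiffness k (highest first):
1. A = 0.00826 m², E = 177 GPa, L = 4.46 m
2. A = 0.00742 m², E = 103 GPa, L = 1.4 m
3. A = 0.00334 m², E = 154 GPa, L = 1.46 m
Model: a uniform prismatic bar under axial load, so k = (A·E) / L (SI units).
  Case 1: k = (0.00826 × (1.77 × 10¹¹)) / 4.46 = 3.278 × 10⁸ N/m = 327.8 MN/m
  Case 2: k = (0.00742 × (1.03 × 10¹¹)) / 1.4 = 5.459 × 10⁸ N/m = 545.9 MN/m
  Case 3: k = (0.00334 × (1.54 × 10¹¹)) / 1.46 = 3.523 × 10⁸ N/m = 352.3 MN/m
Ordering: 545.9 MN/m (case 2) > 352.3 MN/m (case 3) > 327.8 MN/m (case 1)
Final answer: 2, 3, 1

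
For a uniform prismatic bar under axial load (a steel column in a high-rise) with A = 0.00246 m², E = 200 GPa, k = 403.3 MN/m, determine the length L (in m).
Model: a uniform prismatic bar under axial load, so k = (A·E) / L.
Solve for L: L = (A·E) / k.
Convert to SI units:
  E = 200 GPa = 2 × 10¹¹ Pa
  k = 403.3 MN/m = 4.033 × 10⁸ N/m
Substitute:
  L = (0.00246 × (2 × 10¹¹)) / (4.033 × 10⁸)
  L = 1.22 m
Final answer: L = 1.22 m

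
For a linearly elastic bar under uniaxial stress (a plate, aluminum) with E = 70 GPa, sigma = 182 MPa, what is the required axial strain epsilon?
Model: a linearly elastic bar under uniaxial stress, so sigma = E·epsilon.
Solve for epsilon: epsilon = sigma / E.
Convert to SI units:
  E = 70 GPa = 7 × 10¹⁰ Pa
  sigma = 182 MPa = 1.82 × 10⁸ Pa
Substitute:
  epsilon = (1.82 × 10⁸) / (7 × 10¹⁰)
  epsilon = 0.0026
Final answer: epsilon = 0.0026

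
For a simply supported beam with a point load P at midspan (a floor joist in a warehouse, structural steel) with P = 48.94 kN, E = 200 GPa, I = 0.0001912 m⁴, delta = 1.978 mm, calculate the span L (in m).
Model: a simply supported beam with a point load P at midspan, so delta = (P·L^3) / (48·E·I).
Solve for L: L = ((48·delta·E·I) / P)^(1/3).
Convert to SI units:
  P = 48.94 kN = 48940 N
  E = 200 GPa = 2 × 10¹¹ Pa
  delta = 1.978 mm = 0.001978 m
Substitute:
  L = ((48 × 0.001978 × (2 × 10¹¹) × 0.0001912) / 48940)^(1/3)
  L = 4.202 m
Final answer: L = 4.202 m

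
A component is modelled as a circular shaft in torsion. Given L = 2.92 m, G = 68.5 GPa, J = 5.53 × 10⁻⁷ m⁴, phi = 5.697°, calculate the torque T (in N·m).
Model: a circular shaft in torsion, so phi = (T·L) / (G·J).
Solve for T: T = (phi·G·J) / L.
Convert to SI units:
  G = 68.5 GPa = 6.85 × 10¹⁰ Pa
  phi = 5.697° = 0.09943 rad
Substitute:
  T = (0.09943 × (6.85 × 10¹⁰) × (5.53 × 10⁻⁷)) / 2.92
  T = 1290 N·m
Final answer: T = 1290 N·m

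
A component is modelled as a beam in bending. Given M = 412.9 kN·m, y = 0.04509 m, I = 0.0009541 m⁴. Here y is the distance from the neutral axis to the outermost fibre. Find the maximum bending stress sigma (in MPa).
Model: a beam in bending, so sigma = (M·y) / I.
Convert to SI units:
  M = 412.9 kN·m = 412900 N·m
Substitute:
  sigma = (412900 × 0.04509) / 0.0009541
  sigma = 1.951 × 10⁷ Pa
Convert: sigma = 1.951 × 10⁷ Pa = 19.51 MPa
Final answer: sigma = 19.51 MPa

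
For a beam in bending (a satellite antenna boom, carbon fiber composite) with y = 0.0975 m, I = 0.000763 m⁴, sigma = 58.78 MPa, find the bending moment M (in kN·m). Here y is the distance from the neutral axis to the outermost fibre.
Model: a beam in bending, so sigma = (M·y) / I.
Solve for M: M = (sigma·I) / y.
Convert to SI units:
  sigma = 58.78 MPa = 5.878 × 10⁷ Pa
Substitute:
  M = ((5.878 × 10⁷) × 0.000763) / 0.0975
  M = 460000 N·m
Convert: M = 460000 N·m = 460 kN·m
Final answer: M = 460 kN·m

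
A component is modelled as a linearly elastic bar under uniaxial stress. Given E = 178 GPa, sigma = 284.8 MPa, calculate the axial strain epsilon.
Model: a linearly elastic bar under uniaxial stress, so sigma = E·epsilon.
Solve for epsilon: epsilon = sigma / E.
Convert to SI units:
  E = 178 GPa = 1.78 × 10¹¹ Pa
  sigma = 284.8 MPa = 2.848 × 10⁸ Pa
Substitute:
  epsilon = (2.848 × 10⁸) / (1.78 × 10¹¹)
  epsilon = 0.0016
Final answer: epsilon = 0.0016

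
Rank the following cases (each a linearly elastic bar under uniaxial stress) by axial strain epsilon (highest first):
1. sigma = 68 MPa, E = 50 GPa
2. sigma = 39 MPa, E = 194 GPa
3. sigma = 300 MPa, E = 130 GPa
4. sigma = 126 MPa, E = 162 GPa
Model: a linearly elastic bar under uniaxial stress, so epsilon = sigma / E (SI units).
  Case 1: epsilon = (6.8 × 10⁷) / (5 × 10¹⁰) = 0.00136
  Case 2: epsilon = (3.9 × 10⁷) / (1.94 × 10¹¹) = 0.000201
  Case 3: epsilon = (3 × 10⁸) / (1.3 × 10¹¹) = 0.002308
  Case 4: epsilon = (1.26 × 10⁸) / (1.62 × 10¹¹) = 0.0007778
Ordering: 0.002308 (case 3) > 0.00136 (case 1) > 0.0007778 (case 4) > 0.000201 (case 2)
Final answer: 3, 1, 4, 2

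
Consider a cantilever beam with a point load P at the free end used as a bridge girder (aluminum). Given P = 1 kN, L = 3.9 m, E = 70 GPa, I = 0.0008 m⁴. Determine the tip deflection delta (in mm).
Model: a cantilever beam with a point load P at the free end, so delta = (P·L^3) / (3·E·I).
Convert to SI units:
  P = 1 kN = 1000 N
  E = 70 GPa = 7 × 10¹⁰ Pa
Substitute:
  delta = (1000 × 3.9^3) / (3 × (7 × 10¹⁰) × 0.0008)
  delta = 0.0003531 m
Convert: delta = 0.0003531 m = 0.3531 mm
Final answer: delta = 0.3531 mm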